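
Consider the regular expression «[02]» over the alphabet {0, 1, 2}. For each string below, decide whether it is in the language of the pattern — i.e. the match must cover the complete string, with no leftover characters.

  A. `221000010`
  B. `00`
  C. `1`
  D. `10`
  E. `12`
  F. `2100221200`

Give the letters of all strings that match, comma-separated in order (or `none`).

A → no match
B → no match
C → no match
D → no match
E → no match
F → no match

none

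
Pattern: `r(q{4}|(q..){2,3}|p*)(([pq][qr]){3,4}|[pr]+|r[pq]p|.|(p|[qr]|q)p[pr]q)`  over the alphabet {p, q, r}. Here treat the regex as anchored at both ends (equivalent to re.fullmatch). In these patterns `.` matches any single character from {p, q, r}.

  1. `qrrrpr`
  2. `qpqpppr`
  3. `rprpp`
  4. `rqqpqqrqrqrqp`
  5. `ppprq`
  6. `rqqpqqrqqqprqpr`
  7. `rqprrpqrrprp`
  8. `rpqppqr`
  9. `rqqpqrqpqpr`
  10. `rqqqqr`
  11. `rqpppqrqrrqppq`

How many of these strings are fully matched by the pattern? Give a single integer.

3

1. `qrrrpr` → no match — must start with `r`
2. `qpqpppr` → no match — must start with `r`
3. `rprpp` → match
4 → match
5. `ppprq` → no match — must start with `r`
6 → no match
7. `rqprrpqrrprp` → no match
8. `rpqppqr` → no match
9. `rqqpqrqpqpr` → no match
10. `rqqqqr` → match
11 → no match
Total matched: 3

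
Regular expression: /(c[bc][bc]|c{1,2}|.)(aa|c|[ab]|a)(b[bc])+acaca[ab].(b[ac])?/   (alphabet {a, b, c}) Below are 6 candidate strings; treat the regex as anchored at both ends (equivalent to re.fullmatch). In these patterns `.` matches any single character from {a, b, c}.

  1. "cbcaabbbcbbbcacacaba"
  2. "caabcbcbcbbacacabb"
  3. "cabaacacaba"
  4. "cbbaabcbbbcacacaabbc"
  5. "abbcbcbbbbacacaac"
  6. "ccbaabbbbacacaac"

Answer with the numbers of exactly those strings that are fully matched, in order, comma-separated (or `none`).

1 → match
2 → match
3 → no match
4 → match
5 → match
6 → match

1, 2, 4, 5, 6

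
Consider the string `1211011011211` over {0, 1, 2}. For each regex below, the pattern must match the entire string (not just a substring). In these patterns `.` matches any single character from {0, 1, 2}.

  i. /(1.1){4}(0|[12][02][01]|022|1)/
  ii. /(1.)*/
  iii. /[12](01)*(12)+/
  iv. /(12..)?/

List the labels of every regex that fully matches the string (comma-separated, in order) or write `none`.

i

i → match
ii → no match
iii → no match — must end with `12`
iv → no match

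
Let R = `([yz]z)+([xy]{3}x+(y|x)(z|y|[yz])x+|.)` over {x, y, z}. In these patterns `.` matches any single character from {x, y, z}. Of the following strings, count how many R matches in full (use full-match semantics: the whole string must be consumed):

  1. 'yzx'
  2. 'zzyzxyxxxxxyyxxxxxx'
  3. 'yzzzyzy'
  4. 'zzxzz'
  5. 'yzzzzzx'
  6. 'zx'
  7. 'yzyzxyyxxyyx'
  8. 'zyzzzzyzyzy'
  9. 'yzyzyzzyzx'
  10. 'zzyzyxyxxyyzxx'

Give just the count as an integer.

1 → match
2 → match
3 → match
4 → no match
5 → match
6 → no match
7 → match
8 → no match
9 → no match
10 → no match
Total matched: 5

5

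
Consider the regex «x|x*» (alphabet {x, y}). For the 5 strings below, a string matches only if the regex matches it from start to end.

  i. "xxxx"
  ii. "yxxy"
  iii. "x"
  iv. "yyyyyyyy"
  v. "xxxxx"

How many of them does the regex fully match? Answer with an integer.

i → match
ii → no match
iii → match
iv → no match
v → match
Total matched: 3

3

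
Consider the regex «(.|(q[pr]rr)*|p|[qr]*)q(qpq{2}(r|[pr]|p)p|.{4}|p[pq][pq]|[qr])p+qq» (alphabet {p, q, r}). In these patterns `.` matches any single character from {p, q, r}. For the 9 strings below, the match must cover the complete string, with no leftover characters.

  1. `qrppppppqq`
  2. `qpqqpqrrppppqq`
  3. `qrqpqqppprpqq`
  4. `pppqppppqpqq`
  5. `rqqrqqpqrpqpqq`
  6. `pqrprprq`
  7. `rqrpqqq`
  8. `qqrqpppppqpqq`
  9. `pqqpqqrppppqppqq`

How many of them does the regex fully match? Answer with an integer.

1 → match
2 → no match
3 → no match
4 → no match
5 → no match
6 → no match — must end with `pqq`
7 → no match — must end with `pqq`
8 → no match
9 → no match
Total matched: 1

1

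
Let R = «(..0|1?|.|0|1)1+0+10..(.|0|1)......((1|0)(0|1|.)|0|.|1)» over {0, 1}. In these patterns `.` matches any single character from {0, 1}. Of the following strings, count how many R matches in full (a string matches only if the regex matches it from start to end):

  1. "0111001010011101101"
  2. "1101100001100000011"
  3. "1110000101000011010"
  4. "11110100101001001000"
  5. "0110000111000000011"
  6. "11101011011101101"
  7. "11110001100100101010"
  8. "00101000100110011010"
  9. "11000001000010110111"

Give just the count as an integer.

4

1 → match
2 → no match
3 → match
4 → no match
5 → no match
6 → match
7 → no match
8 → no match
9 → match
Total matched: 4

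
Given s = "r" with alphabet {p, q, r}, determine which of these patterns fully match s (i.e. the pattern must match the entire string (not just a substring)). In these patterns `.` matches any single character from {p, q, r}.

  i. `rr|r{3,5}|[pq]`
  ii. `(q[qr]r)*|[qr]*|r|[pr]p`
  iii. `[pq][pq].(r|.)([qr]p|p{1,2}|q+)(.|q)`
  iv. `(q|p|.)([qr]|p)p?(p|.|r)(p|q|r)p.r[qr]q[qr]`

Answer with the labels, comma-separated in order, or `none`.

ii

i → no match
ii → match
iii → no match
iv → no match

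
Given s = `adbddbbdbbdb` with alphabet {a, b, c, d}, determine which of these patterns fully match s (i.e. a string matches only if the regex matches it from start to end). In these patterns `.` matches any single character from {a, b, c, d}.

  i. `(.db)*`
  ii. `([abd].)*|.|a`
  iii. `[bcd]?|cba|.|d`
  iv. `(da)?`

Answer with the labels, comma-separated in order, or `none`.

i, ii

i → match
ii → match
iii → no match
iv → no match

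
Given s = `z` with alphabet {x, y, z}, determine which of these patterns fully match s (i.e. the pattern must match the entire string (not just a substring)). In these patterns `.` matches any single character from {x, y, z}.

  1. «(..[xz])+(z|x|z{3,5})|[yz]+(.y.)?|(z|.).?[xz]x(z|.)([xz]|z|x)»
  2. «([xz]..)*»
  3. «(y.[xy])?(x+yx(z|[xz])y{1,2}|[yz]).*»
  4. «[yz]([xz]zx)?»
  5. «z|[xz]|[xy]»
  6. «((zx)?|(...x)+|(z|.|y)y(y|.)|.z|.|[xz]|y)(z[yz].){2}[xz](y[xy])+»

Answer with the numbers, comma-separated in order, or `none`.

1 → match
2 → no match
3 → match
4 → match
5 → match
6 → no match

1, 3, 4, 5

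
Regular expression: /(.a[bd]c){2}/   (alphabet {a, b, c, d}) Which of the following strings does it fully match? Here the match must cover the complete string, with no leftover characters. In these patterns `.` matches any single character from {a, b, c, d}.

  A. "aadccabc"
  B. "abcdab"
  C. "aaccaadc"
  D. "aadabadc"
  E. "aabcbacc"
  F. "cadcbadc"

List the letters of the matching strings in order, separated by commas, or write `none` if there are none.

A → match
B → no match — must end with "c"
C → no match
D → no match
E → no match
F → match

A, F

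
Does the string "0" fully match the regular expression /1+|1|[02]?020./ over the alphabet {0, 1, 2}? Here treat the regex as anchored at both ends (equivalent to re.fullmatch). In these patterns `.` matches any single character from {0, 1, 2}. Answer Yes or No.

No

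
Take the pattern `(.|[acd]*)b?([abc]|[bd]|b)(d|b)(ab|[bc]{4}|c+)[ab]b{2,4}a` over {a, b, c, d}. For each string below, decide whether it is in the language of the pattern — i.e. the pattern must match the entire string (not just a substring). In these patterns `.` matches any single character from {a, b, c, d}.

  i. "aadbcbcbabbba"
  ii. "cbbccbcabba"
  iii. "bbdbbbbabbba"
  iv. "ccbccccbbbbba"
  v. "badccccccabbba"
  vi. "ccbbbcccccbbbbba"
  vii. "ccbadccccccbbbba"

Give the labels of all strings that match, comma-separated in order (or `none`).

i, ii, iii, iv, v, vi, vii

i → match
ii → match
iii → match
iv → match
v → match
vi → match
vii → match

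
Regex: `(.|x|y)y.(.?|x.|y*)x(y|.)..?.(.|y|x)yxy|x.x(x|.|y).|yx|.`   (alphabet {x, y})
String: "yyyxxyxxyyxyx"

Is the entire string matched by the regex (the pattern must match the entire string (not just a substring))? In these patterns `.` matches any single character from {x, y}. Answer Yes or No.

No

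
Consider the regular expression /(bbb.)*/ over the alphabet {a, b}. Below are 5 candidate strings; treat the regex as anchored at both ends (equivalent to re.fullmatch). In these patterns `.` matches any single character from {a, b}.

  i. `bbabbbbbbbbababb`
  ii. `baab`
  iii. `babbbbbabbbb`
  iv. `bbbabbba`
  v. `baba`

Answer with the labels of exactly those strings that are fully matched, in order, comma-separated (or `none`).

i → no match
ii. `baab` → no match
iii. `babbbbbabbbb` → no match
iv. `bbbabbba` → match
v. `baba` → no match

iv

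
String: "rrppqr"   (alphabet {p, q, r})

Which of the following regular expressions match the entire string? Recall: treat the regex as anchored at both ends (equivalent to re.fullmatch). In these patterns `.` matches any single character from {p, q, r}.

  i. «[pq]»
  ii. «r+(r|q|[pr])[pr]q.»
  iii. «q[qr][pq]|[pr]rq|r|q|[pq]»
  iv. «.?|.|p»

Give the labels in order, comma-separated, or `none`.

ii

i → no match
ii → match
iii → no match
iv → no match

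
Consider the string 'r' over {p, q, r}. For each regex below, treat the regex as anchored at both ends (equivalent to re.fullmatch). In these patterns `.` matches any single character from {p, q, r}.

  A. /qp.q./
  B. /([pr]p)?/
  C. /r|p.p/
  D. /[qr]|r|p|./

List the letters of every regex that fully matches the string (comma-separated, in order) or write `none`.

A → no match — must start with 'qp'
B → no match
C → match
D → match

C, D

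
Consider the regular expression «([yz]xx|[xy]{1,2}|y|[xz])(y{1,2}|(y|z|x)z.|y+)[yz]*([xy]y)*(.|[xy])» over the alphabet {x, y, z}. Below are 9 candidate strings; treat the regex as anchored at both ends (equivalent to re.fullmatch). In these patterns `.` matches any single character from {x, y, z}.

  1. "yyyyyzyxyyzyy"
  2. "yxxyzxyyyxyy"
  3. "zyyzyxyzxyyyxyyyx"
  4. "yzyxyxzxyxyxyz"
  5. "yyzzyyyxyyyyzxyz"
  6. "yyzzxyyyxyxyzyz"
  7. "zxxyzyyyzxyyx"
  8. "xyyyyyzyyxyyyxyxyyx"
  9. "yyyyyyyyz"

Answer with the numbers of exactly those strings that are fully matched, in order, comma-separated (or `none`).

2, 9

1 → no match
2. "yxxyzxyyyxyy" → match
3 → no match
4 → no match
5 → no match
6 → no match
7 → no match
8 → no match
9. "yyyyyyyyz" → match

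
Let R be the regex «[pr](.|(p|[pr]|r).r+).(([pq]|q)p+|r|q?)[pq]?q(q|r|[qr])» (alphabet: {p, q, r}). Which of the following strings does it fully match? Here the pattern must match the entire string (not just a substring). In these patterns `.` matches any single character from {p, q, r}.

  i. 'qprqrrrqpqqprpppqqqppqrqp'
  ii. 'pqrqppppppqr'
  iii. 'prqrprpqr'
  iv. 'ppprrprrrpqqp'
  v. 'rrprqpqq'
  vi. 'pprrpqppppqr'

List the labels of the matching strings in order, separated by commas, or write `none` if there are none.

i → no match
ii → match
iii → match
iv → no match
v → match
vi → match

ii, iii, v, vi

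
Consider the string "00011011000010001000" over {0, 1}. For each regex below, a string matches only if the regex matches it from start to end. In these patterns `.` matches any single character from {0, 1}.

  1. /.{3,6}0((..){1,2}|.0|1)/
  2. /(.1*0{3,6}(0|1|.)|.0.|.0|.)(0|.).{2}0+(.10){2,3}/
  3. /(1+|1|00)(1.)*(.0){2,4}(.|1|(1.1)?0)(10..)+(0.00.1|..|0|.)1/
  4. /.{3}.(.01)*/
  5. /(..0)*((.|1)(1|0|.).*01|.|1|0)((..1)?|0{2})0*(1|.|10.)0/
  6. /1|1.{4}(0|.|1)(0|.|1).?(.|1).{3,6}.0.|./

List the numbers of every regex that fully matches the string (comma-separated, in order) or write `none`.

1 → no match
2 → no match — must end with "10"
3 → no match — must end with "1"
4 → no match
5 → match
6 → no match

5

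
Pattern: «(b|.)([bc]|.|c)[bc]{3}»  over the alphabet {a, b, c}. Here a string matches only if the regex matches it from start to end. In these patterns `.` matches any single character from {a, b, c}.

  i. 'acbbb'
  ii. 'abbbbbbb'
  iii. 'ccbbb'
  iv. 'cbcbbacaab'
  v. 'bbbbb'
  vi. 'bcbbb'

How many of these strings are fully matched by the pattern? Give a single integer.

4

i → match
ii → no match
iii → match
iv → no match
v → match
vi → match
Total matched: 4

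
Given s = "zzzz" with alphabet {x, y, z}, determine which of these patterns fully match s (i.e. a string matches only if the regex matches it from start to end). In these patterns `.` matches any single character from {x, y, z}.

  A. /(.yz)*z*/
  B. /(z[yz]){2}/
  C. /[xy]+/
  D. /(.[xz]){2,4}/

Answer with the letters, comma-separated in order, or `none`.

A → match
B → match
C → no match
D → match

A, B, D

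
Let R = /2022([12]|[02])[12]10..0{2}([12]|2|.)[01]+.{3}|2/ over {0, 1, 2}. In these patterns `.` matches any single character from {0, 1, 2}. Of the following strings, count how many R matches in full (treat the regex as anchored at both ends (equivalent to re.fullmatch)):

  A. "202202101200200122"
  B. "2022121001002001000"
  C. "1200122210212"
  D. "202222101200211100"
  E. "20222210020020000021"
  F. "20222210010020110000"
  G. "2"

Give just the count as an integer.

A → match
B → match
C → no match
D → match
E → match
F → match
G → match
Total matched: 6

6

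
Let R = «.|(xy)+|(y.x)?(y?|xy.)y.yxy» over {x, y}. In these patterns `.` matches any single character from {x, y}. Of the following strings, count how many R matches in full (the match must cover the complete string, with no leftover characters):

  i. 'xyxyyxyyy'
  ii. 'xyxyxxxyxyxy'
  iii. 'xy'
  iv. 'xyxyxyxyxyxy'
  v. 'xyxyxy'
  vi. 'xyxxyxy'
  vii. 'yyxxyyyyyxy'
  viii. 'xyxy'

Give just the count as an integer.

i → no match
ii → no match
iii → match
iv → match
v → match
vi → no match
vii → match
viii → match
Total matched: 5

5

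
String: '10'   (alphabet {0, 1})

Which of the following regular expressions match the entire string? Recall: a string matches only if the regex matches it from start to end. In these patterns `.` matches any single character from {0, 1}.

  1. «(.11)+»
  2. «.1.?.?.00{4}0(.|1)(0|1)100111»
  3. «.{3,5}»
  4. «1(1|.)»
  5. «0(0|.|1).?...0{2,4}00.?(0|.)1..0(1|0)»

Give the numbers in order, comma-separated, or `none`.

1 → no match — must end with '11'
2 → no match — must end with '100111'
3 → no match
4 → match
5 → no match — must start with '0'

4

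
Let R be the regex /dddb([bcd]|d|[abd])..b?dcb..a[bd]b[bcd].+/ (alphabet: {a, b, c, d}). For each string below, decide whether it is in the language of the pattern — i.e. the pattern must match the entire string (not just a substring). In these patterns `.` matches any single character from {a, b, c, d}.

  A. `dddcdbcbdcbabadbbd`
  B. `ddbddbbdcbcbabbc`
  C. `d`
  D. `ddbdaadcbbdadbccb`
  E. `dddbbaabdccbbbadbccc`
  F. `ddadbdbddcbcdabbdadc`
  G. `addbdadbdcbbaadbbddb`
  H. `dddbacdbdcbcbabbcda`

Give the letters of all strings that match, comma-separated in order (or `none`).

H

A → no match — must start with `dddb`
B → no match — must start with `dddb`
C → no match — must start with `dddb`
D → no match — must start with `dddb`
E → no match
F → no match — must start with `dddb`
G → no match — must start with `dddb`
H → match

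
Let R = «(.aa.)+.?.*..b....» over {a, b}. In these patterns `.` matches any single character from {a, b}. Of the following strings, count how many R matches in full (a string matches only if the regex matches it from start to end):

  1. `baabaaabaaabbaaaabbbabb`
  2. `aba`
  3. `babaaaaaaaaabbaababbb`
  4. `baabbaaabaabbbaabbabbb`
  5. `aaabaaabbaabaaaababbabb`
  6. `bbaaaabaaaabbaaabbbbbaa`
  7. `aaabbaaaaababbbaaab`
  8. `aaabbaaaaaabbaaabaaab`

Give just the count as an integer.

1 → match
2. `aba` → no match
3 → no match
4 → match
5 → match
6 → no match
7 → match
8 → match
Total matched: 5

5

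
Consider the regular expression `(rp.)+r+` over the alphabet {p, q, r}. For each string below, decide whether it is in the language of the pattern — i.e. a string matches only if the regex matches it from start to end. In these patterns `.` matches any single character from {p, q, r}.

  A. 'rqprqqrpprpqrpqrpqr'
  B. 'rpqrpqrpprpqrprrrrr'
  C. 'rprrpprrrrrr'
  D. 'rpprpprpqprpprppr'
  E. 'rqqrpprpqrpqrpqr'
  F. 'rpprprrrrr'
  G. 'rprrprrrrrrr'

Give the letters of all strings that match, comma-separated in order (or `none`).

A → no match — must start with 'rp'
B → match
C → match
D → no match
E → no match — must start with 'rp'
F → match
G → match

B, C, F, G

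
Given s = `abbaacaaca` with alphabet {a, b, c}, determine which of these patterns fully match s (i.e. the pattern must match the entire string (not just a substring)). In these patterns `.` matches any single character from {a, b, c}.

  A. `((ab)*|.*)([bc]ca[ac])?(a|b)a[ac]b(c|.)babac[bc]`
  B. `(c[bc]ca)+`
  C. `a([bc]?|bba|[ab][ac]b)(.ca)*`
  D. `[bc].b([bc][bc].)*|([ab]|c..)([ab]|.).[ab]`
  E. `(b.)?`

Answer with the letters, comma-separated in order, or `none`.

A → no match
B → no match — must start with `c`
C → match
D → no match
E → no match

C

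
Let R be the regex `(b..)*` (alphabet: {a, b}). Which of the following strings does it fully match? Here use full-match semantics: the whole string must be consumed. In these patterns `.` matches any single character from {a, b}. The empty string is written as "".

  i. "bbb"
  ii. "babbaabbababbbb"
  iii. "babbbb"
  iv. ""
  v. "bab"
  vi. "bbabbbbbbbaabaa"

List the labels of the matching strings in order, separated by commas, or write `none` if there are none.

i → match
ii → match
iii → match
iv → match
v → match
vi → match

i, ii, iii, iv, v, vi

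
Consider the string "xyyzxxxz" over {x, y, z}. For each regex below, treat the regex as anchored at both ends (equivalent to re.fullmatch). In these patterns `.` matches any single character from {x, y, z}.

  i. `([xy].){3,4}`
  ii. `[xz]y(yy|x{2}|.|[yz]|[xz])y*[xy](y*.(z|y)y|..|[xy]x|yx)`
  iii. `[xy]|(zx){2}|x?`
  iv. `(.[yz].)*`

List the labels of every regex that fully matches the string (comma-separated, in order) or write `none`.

i

i → match
ii → no match
iii → no match
iv → no match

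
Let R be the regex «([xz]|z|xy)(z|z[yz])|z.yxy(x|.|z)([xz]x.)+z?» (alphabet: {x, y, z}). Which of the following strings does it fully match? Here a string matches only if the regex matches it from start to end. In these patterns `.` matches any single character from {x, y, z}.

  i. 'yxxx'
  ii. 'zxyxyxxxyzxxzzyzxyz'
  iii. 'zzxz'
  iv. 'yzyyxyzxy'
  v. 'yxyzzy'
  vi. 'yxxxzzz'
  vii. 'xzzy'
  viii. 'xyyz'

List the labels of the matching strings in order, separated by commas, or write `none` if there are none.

i. 'yxxx' → no match
ii → no match
iii. 'zzxz' → no match
iv. 'yzyyxyzxy' → no match
v. 'yxyzzy' → no match
vi. 'yxxxzzz' → no match
vii. 'xzzy' → no match
viii. 'xyyz' → no match

none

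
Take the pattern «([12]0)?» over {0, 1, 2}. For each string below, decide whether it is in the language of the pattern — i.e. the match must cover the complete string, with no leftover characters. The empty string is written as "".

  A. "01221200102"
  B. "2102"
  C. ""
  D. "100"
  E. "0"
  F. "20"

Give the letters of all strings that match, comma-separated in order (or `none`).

A → no match
B → no match
C → match
D → no match
E → no match
F → match

C, F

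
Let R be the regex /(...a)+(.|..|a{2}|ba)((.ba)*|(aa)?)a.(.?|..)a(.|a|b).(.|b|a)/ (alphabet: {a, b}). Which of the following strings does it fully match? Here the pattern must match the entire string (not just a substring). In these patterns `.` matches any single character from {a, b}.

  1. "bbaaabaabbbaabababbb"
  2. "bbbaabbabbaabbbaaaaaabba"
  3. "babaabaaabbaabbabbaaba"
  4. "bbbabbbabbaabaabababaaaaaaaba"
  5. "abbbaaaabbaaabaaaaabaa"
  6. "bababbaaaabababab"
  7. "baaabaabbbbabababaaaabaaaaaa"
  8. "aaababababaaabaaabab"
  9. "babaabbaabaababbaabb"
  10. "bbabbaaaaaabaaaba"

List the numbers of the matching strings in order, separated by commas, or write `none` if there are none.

1 → match
2 → match
3 → no match
4 → no match
5 → no match
6 → match
7 → no match
8 → no match
9 → match
10 → no match

1, 2, 6, 9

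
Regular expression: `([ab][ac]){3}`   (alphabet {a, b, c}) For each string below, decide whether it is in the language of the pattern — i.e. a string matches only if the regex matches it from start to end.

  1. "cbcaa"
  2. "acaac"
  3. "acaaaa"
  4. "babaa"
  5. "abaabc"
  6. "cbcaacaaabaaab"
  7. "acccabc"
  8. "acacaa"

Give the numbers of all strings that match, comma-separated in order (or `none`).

1 → no match
2 → no match
3 → match
4 → no match
5 → no match
6 → no match
7 → no match
8 → match

3, 8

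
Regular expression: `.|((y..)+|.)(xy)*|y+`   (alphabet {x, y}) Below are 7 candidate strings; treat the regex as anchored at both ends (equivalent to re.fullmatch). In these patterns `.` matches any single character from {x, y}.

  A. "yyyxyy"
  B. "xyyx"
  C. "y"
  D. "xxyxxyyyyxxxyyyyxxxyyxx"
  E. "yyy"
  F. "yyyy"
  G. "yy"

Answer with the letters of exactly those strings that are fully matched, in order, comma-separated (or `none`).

A → no match
B → no match
C → match
D → no match
E → match
F → match
G → match

C, E, F, G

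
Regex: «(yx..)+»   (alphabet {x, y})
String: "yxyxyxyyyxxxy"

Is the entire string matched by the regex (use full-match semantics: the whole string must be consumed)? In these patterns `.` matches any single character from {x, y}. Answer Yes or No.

No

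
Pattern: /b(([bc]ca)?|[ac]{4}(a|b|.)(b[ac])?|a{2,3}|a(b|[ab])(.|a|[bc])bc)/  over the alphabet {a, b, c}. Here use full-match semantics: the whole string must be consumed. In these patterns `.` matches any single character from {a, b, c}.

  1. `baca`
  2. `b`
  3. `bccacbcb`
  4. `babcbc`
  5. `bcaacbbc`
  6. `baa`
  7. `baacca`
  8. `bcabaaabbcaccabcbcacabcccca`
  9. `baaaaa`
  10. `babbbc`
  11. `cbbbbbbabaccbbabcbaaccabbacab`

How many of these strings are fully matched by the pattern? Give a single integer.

1 → no match
2 → match
3 → no match
4 → match
5 → match
6 → match
7 → match
8 → no match
9 → match
10 → match
11 → no match — must start with `b`
Total matched: 7

7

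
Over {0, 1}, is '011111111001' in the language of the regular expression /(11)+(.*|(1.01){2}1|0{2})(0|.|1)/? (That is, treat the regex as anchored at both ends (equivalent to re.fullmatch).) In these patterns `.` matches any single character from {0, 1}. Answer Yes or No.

No

Every match must start with '11', but '011111111001' does not.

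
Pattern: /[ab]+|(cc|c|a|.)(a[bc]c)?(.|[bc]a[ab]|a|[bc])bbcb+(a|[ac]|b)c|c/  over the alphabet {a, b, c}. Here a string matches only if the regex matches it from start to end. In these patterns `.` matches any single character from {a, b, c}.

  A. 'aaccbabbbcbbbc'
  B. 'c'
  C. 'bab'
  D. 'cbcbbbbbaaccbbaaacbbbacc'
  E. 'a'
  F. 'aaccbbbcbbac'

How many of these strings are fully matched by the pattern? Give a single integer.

A → match
B → match
C → match
D → no match
E → match
F → match
Total matched: 5

5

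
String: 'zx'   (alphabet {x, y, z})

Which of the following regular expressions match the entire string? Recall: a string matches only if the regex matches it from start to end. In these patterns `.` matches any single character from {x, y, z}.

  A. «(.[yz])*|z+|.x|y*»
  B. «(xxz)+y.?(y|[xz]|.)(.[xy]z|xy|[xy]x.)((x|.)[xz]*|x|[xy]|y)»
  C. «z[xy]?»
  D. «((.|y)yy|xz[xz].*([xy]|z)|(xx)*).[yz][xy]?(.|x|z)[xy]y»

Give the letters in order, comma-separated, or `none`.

A → match
B → no match — must start with 'xxz'
C → match
D → no match — must end with 'y'

A, C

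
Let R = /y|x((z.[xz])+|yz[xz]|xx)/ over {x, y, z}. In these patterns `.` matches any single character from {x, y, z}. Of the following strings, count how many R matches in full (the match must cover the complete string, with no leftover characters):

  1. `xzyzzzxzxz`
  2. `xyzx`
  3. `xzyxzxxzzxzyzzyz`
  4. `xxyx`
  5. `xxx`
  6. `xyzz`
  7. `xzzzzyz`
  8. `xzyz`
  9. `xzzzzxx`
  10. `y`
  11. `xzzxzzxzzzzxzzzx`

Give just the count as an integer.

1. `xzyzzzxzxz` → match
2. `xyzx` → match
3 → match
4. `xxyx` → no match
5. `xxx` → match
6. `xyzz` → match
7. `xzzzzyz` → match
8. `xzyz` → match
9. `xzzzzxx` → match
10. `y` → match
11 → match
Total matched: 10

10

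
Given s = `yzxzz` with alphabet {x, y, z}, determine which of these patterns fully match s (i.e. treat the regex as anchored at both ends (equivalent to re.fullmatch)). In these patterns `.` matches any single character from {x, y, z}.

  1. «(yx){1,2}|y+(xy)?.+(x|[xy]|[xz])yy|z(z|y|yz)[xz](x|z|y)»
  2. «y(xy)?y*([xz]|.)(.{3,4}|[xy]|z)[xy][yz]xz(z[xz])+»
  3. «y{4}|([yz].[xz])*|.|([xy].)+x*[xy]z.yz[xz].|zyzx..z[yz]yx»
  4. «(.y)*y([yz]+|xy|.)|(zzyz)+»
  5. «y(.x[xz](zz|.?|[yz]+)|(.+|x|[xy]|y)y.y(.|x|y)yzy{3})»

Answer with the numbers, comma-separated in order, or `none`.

1 → no match
2 → no match
3 → no match
4 → no match
5 → match

5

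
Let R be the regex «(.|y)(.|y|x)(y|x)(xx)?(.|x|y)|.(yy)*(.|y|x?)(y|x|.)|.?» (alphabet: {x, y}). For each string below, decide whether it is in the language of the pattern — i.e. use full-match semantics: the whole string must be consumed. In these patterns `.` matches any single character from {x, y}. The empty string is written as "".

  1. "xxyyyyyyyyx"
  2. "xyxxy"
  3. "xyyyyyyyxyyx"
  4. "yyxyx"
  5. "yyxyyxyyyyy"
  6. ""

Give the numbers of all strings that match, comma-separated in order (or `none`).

1. "xxyyyyyyyyx" → no match
2. "xyxxy" → no match
3. "xyyyyyyyxyyx" → no match
4. "yyxyx" → no match
5. "yyxyyxyyyyy" → no match
6. "" → match

6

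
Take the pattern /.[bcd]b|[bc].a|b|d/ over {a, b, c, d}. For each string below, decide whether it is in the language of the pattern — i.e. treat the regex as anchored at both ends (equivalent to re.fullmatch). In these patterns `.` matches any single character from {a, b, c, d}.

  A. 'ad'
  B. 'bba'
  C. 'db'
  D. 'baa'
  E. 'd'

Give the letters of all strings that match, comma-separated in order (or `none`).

B, D, E

A → no match
B → match
C → no match
D → match
E → match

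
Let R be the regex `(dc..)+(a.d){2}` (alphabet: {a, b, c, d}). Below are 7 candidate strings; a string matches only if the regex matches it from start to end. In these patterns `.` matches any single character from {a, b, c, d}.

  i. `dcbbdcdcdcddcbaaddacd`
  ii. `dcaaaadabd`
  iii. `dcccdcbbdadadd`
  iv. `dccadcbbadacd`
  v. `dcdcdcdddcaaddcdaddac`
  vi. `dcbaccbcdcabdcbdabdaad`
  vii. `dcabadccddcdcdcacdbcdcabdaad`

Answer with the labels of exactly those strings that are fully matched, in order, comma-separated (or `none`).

i → no match
ii → match
iii → no match
iv → no match
v → no match — must end with `d`
vi → no match
vii → no match

ii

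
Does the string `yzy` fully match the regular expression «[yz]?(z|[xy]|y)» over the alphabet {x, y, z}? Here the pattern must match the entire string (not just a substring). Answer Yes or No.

No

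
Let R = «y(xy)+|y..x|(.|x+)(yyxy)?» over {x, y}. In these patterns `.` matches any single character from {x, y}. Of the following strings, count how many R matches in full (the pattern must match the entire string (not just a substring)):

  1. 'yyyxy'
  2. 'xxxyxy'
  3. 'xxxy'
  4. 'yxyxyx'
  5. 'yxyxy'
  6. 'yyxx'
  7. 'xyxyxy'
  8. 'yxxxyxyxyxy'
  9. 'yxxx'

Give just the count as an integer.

1 → match
2 → no match
3 → no match
4 → no match
5 → match
6 → match
7 → no match
8 → no match
9 → match
Total matched: 4

4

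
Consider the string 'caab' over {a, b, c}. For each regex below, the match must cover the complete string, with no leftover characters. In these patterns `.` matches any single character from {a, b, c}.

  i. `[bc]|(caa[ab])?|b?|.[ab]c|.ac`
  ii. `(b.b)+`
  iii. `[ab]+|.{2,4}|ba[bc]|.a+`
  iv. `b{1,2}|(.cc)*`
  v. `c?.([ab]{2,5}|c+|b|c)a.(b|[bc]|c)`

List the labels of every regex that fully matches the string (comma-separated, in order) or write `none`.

i, iii

i → match
ii → no match — must start with 'b'
iii → match
iv → no match
v → no match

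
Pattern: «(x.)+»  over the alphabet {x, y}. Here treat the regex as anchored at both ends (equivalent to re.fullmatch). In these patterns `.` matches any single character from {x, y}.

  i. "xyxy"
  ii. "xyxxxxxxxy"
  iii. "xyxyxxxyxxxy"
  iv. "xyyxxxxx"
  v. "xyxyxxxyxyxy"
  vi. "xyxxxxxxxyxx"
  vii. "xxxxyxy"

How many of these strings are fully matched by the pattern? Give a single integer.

5

i. "xyxy" → match
ii. "xyxxxxxxxy" → match
iii. "xyxyxxxyxxxy" → match
iv. "xyyxxxxx" → no match
v. "xyxyxxxyxyxy" → match
vi. "xyxxxxxxxyxx" → match
vii. "xxxxyxy" → no match
Total matched: 5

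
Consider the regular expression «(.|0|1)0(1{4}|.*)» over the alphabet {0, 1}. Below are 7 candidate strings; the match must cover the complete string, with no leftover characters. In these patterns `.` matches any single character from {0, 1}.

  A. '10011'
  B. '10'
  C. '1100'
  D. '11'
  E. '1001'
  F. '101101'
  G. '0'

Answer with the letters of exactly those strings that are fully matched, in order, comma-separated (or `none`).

A, B, E, F

A → match
B → match
C → no match
D → no match
E → match
F → match
G → no match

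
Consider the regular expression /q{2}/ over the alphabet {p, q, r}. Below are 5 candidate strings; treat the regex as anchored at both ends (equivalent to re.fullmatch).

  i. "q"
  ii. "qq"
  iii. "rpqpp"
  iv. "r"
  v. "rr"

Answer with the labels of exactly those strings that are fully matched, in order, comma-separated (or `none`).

ii

i → no match
ii → match
iii → no match — must start with "q"
iv → no match — must start with "q"
v → no match — must start with "q"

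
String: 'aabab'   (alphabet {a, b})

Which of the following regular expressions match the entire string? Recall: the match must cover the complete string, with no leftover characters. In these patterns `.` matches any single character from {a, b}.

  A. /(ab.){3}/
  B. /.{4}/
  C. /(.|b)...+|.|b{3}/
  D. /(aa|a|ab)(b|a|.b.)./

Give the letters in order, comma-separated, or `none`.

C, D

A → no match — must start with 'ab'
B → no match
C → match
D → match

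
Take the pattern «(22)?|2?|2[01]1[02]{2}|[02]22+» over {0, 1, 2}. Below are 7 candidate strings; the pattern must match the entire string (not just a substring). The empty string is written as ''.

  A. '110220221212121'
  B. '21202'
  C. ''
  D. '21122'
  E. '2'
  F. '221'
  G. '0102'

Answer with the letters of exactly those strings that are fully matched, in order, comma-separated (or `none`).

C, D, E

A → no match
B → no match
C → match
D → match
E → match
F → no match
G → no match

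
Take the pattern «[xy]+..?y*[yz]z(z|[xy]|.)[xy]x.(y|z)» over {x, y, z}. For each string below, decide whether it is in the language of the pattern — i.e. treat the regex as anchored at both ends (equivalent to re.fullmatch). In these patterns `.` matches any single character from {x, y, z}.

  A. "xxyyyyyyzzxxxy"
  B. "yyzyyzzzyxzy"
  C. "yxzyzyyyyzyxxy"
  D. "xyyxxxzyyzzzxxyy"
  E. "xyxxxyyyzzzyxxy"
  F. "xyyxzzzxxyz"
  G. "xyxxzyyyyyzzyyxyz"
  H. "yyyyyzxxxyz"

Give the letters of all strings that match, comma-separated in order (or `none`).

A, B, D, E, F, G, H

A → match
B → match
C → no match
D → match
E → match
F → match
G → match
H → match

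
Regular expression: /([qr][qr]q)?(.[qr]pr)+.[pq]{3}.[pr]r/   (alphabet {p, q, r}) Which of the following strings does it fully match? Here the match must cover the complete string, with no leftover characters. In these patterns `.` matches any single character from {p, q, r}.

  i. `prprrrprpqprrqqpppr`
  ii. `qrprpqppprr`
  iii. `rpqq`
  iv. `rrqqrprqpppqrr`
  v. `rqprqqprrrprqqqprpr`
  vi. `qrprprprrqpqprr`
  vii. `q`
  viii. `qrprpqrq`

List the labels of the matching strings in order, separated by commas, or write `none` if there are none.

i, ii, iv, v, vi

i → match
ii → match
iii → no match — must end with `r`
iv → match
v → match
vi → match
vii → no match — must end with `r`
viii → no match — must end with `r`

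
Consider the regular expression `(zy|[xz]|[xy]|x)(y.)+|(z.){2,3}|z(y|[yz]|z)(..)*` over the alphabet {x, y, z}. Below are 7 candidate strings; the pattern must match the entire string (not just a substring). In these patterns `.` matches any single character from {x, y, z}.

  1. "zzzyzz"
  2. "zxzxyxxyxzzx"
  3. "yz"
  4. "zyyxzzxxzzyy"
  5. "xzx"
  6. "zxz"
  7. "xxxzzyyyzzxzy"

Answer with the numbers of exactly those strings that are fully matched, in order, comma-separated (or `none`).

1 → match
2 → no match
3 → no match
4 → match
5 → no match
6 → no match
7 → no match

1, 4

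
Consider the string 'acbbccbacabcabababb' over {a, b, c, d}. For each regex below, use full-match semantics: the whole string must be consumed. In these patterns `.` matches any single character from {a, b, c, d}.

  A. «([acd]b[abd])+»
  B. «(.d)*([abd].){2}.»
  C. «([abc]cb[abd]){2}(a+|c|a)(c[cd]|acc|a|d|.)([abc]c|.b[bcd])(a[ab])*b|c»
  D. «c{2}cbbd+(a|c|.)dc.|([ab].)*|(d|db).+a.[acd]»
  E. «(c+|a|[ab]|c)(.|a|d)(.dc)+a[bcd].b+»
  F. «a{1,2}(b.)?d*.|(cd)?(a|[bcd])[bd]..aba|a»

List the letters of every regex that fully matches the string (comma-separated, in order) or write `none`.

A → no match
B → no match
C → match
D → no match
E → no match
F → no match

C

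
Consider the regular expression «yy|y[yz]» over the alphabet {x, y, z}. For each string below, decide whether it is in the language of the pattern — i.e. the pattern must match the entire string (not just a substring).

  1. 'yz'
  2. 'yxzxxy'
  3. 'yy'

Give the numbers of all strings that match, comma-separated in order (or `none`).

1, 3

1 → match
2 → no match
3 → match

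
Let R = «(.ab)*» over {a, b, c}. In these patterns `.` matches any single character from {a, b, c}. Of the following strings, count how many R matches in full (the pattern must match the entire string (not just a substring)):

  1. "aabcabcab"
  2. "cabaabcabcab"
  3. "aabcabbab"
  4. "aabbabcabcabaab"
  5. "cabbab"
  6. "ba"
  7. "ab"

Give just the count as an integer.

1 → match
2 → match
3 → match
4 → match
5 → match
6 → no match
7 → no match
Total matched: 5

5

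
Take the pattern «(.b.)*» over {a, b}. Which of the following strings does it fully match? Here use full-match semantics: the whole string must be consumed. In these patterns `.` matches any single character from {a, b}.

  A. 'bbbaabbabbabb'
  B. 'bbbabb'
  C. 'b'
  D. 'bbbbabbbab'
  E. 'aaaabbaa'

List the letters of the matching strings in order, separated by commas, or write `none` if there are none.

B

A → no match
B. 'bbbabb' → match
C. 'b' → no match
D. 'bbbbabbbab' → no match
E. 'aaaabbaa' → no match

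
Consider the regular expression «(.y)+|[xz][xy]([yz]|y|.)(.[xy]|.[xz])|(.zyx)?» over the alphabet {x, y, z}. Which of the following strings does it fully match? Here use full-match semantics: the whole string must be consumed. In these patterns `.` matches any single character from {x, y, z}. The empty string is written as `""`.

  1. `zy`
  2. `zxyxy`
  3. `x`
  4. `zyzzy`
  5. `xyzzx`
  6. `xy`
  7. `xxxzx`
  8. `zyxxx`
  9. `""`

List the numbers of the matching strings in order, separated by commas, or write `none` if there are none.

1, 2, 4, 5, 6, 7, 8, 9

1 → match
2 → match
3 → no match
4 → match
5 → match
6 → match
7 → match
8 → match
9 → match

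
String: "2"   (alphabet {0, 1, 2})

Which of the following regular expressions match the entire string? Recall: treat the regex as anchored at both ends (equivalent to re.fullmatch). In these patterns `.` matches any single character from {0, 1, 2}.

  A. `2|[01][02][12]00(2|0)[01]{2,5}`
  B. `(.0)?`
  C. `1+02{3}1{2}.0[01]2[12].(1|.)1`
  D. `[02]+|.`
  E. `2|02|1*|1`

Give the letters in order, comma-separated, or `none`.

A, D, E

A → match
B → no match
C → no match — must start with "1"
D → match
E → match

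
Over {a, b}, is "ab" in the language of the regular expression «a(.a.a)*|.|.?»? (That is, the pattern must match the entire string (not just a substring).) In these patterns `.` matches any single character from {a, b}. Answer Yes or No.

No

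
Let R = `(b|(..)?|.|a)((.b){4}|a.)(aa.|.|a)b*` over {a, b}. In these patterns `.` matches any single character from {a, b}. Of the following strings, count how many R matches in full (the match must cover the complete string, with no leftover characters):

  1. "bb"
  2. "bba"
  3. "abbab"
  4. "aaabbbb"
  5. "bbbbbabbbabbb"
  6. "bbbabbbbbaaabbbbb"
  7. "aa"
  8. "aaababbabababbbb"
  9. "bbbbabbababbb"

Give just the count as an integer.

1. "bb" → no match
2. "bba" → no match
3. "abbab" → no match
4. "aaabbbb" → match
5 → match
6 → match
7. "aa" → no match
8 → no match
9 → no match
Total matched: 3

3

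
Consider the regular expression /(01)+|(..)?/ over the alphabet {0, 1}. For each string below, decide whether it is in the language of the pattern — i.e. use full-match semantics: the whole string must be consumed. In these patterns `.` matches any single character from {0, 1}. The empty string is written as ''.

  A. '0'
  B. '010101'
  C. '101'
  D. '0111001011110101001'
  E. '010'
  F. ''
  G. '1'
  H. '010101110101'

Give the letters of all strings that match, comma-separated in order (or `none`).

A → no match
B → match
C → no match
D → no match
E → no match
F → match
G → no match
H → no match

B, F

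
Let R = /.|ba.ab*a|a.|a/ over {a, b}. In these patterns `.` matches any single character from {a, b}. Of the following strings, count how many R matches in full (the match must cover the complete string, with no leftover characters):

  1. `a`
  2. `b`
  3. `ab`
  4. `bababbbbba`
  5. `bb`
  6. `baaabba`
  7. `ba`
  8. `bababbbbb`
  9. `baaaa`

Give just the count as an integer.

6

1. `a` → match
2. `b` → match
3. `ab` → match
4. `bababbbbba` → match
5. `bb` → no match
6. `baaabba` → match
7. `ba` → no match
8. `bababbbbb` → no match
9. `baaaa` → match
Total matched: 6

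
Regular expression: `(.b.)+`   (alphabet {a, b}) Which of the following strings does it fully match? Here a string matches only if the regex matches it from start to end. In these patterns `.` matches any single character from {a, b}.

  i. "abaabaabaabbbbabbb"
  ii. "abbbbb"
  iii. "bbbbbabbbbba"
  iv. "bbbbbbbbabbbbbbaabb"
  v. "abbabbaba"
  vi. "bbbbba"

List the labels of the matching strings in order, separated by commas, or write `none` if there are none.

i, ii, iii, v, vi

i → match
ii → match
iii → match
iv → no match
v → match
vi → match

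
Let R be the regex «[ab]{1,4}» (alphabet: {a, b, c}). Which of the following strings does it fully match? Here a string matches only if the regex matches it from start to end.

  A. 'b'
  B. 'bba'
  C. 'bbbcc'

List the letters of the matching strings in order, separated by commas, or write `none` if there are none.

A, B

A. 'b' → match
B. 'bba' → match
C. 'bbbcc' → no match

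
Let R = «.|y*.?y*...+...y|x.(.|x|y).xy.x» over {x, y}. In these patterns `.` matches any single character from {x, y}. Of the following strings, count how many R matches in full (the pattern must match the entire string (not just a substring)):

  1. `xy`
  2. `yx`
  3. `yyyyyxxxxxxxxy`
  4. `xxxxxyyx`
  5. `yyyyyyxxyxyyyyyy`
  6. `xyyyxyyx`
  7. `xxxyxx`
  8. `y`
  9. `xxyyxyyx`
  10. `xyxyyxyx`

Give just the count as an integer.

6

1 → no match
2 → no match
3 → match
4 → match
5 → match
6 → match
7 → no match
8 → match
9 → match
10 → no match
Total matched: 6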